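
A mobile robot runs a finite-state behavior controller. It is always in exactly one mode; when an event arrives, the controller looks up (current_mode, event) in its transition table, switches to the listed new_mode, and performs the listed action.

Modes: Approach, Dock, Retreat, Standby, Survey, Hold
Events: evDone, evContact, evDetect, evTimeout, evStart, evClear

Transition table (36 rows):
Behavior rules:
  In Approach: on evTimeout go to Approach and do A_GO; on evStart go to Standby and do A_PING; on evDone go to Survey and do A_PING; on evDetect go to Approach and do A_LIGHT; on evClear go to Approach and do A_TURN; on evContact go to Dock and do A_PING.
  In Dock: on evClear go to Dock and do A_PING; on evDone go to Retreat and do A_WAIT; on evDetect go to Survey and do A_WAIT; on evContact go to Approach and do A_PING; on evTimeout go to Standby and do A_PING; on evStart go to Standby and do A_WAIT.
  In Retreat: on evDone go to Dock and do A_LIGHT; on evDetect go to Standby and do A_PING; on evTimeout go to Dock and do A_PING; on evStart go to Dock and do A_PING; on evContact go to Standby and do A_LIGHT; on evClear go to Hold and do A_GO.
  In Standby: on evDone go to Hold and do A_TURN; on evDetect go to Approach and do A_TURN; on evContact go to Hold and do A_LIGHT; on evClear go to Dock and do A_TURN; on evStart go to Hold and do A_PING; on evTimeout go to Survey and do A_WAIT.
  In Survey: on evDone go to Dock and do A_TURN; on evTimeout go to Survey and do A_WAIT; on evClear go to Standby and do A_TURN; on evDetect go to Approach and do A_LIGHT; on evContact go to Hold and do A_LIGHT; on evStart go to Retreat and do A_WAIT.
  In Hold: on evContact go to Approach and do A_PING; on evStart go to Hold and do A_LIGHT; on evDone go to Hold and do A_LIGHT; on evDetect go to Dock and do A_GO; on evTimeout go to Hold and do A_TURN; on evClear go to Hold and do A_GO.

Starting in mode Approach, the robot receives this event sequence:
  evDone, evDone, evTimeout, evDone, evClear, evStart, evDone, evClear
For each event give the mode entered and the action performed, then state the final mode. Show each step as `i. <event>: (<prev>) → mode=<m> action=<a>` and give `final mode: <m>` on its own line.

final mode: Hold

1. evDone: (Approach) → mode=Survey action=A_PING
2. evDone: (Survey) → mode=Dock action=A_TURN
3. evTimeout: (Dock) → mode=Standby action=A_PING
4. evDone: (Standby) → mode=Hold action=A_TURN
5. evClear: (Hold) → mode=Hold action=A_GO
6. evStart: (Hold) → mode=Hold action=A_LIGHT
7. evDone: (Hold) → mode=Hold action=A_LIGHT
8. evClear: (Hold) → mode=Hold action=A_GO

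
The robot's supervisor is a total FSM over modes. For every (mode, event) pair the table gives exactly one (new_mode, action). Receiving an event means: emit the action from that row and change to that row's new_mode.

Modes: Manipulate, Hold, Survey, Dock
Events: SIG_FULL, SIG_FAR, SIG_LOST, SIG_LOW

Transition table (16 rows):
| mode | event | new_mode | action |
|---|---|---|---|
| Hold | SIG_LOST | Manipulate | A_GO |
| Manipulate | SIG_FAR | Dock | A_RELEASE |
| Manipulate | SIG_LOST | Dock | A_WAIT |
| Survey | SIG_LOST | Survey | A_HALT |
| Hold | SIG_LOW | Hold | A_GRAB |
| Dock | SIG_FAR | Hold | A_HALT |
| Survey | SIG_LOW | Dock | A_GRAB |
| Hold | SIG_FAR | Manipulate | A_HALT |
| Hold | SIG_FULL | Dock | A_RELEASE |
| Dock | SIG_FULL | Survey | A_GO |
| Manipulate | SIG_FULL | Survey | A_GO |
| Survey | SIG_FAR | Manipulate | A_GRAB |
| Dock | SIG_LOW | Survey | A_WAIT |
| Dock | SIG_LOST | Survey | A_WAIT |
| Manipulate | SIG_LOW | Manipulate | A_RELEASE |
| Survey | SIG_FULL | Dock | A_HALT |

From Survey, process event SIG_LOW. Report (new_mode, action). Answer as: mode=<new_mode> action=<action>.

mode=Dock action=A_GRAB

current mode = Survey; filter table to that mode:
  (Survey, SIG_LOST) → (Survey, A_HALT)
  (Survey, SIG_LOW) → (Dock, A_GRAB)  ← event matches
  (Survey, SIG_FAR) → (Manipulate, A_GRAB)
  (Survey, SIG_FULL) → (Dock, A_HALT)
event = SIG_LOW selects (Dock, A_GRAB)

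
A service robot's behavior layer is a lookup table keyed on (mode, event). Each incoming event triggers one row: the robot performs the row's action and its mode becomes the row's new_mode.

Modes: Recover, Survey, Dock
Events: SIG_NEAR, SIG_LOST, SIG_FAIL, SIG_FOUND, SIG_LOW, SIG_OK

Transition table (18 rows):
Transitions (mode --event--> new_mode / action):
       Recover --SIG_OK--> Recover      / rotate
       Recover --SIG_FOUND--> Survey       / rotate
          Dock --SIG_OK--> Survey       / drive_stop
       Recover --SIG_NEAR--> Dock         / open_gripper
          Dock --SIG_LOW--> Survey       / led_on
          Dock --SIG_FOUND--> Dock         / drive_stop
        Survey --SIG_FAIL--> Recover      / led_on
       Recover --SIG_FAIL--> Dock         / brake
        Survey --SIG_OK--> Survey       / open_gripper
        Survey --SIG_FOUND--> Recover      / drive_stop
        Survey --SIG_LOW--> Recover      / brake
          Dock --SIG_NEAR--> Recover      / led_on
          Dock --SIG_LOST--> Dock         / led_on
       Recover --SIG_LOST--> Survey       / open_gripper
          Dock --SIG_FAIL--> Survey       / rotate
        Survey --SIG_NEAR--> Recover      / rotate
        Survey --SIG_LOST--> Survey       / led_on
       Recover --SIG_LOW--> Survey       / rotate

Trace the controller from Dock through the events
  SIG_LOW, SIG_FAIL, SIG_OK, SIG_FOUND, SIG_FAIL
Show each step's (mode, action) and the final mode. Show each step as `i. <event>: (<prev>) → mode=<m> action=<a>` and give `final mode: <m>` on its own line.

final mode: Recover

1. SIG_LOW: (Dock) → mode=Survey action=led_on
2. SIG_FAIL: (Survey) → mode=Recover action=led_on
3. SIG_OK: (Recover) → mode=Recover action=rotate
4. SIG_FOUND: (Recover) → mode=Survey action=rotate
5. SIG_FAIL: (Survey) → mode=Recover action=led_on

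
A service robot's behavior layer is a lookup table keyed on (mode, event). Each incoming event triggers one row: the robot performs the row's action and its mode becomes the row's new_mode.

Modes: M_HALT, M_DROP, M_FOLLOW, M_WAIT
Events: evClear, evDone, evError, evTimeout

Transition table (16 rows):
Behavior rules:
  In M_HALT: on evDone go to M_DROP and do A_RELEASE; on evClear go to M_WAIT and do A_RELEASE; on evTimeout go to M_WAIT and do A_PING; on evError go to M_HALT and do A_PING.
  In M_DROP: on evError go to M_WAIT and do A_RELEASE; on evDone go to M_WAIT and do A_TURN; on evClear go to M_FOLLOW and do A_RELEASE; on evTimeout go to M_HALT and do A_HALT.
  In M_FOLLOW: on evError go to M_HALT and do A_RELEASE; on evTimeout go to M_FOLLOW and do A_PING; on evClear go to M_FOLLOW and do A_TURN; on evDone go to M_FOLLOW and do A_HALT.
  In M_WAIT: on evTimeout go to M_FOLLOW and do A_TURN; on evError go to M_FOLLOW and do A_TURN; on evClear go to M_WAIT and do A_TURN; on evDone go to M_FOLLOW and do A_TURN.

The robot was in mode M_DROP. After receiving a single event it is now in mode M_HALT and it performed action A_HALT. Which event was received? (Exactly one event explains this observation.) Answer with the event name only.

evTimeout

try evClear: (M_DROP, evClear) → (M_FOLLOW, A_RELEASE)
try evDone: (M_DROP, evDone) → (M_WAIT, A_TURN)
try evError: (M_DROP, evError) → (M_WAIT, A_RELEASE)
try evTimeout: (M_DROP, evTimeout) → (M_HALT, A_HALT)  ← matches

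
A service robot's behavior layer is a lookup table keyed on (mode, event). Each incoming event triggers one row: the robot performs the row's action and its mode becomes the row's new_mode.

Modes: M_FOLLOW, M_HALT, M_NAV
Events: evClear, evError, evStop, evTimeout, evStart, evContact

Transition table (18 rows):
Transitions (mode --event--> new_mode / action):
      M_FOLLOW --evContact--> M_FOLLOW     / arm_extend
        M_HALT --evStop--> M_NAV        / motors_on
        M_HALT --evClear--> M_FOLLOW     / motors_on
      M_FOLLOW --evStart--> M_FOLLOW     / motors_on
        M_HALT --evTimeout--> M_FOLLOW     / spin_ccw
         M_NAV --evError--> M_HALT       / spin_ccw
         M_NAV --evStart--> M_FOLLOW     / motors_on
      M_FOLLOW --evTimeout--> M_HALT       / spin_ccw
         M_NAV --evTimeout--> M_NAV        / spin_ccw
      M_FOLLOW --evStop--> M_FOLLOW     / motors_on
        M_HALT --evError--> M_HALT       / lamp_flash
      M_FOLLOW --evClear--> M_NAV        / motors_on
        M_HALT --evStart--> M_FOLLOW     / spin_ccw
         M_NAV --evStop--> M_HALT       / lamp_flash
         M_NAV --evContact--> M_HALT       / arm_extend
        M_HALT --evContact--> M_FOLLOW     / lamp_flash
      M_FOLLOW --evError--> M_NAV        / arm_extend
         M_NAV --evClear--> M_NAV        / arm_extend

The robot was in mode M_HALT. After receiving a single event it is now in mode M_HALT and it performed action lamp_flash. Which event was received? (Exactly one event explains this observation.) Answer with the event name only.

evError

try evClear: (M_HALT, evClear) → (M_FOLLOW, motors_on)
try evError: (M_HALT, evError) → (M_HALT, lamp_flash)  ← matches
try evStop: (M_HALT, evStop) → (M_NAV, motors_on)
try evTimeout: (M_HALT, evTimeout) → (M_FOLLOW, spin_ccw)
try evStart: (M_HALT, evStart) → (M_FOLLOW, spin_ccw)
try evContact: (M_HALT, evContact) → (M_FOLLOW, lamp_flash)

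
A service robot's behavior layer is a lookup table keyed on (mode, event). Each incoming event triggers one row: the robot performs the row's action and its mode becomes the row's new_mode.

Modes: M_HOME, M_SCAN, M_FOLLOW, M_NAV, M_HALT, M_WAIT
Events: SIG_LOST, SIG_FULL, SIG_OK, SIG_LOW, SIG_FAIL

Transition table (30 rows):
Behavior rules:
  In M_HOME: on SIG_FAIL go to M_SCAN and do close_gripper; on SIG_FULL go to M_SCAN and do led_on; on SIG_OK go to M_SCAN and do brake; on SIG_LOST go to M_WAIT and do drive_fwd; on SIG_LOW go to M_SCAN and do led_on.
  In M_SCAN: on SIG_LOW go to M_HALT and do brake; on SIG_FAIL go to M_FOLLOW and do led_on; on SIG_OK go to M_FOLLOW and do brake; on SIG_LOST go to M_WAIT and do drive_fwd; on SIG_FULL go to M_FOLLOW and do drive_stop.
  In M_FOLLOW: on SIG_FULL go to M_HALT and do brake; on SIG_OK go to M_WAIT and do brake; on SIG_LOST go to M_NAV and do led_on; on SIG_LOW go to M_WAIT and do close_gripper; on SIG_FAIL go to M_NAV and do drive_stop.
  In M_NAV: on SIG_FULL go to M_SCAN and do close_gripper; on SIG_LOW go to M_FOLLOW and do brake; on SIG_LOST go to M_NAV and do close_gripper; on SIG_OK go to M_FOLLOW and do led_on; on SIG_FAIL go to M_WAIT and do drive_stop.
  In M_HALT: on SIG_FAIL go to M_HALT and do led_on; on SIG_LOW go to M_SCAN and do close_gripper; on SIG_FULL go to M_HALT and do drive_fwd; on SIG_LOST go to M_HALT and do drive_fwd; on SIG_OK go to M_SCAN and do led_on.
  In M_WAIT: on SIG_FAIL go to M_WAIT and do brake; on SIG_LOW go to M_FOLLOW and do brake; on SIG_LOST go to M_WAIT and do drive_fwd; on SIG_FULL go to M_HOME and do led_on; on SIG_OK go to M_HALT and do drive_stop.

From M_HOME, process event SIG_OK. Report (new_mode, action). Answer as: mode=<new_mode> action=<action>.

mode=M_SCAN action=brake

current mode = M_HOME; filter table to that mode:
  (M_HOME, SIG_FAIL) → (M_SCAN, close_gripper)
  (M_HOME, SIG_FULL) → (M_SCAN, led_on)
  (M_HOME, SIG_OK) → (M_SCAN, brake)  ← event matches
  (M_HOME, SIG_LOST) → (M_WAIT, drive_fwd)
  (M_HOME, SIG_LOW) → (M_SCAN, led_on)
event = SIG_OK selects (M_SCAN, brake)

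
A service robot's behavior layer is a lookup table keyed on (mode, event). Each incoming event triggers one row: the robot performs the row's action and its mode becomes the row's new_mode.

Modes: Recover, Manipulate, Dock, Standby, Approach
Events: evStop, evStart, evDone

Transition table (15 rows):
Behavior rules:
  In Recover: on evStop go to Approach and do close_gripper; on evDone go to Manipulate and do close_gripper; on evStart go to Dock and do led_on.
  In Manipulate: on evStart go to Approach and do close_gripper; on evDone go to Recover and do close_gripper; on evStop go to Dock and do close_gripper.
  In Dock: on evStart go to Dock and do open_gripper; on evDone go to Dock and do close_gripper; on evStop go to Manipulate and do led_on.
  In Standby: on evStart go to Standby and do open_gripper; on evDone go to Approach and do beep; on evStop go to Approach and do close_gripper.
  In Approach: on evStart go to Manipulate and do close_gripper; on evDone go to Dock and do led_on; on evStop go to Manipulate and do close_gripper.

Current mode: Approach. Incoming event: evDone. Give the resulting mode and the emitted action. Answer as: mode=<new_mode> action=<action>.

current mode = Approach; filter table to that mode:
  (Approach, evStart) → (Manipulate, close_gripper)
  (Approach, evDone) → (Dock, led_on)  ← event matches
  (Approach, evStop) → (Manipulate, close_gripper)
event = evDone selects (Dock, led_on)

mode=Dock action=led_on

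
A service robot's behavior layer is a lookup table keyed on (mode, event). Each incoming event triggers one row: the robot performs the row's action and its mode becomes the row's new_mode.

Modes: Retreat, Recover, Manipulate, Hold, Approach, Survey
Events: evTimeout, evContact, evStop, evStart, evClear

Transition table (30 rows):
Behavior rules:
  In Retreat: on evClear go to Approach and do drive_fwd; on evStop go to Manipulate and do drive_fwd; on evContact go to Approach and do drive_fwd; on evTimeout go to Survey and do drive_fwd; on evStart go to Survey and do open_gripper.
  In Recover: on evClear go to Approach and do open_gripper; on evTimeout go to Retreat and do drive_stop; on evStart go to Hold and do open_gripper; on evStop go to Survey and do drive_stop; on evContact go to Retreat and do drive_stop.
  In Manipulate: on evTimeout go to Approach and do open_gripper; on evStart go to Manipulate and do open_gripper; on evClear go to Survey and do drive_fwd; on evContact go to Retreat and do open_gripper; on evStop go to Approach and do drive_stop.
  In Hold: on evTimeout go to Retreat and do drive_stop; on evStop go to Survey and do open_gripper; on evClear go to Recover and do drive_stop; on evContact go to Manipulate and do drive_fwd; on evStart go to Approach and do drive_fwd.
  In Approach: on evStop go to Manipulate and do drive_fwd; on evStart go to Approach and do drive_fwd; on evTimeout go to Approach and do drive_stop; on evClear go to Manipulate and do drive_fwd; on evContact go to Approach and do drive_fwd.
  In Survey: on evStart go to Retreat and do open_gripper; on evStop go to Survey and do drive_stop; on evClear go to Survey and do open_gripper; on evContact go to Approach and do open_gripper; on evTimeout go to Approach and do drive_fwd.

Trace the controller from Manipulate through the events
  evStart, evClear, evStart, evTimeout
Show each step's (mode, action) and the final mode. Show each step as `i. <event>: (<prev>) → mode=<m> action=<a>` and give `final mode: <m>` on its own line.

final mode: Survey

1. evStart: (Manipulate) → mode=Manipulate action=open_gripper
2. evClear: (Manipulate) → mode=Survey action=drive_fwd
3. evStart: (Survey) → mode=Retreat action=open_gripper
4. evTimeout: (Retreat) → mode=Survey action=drive_fwd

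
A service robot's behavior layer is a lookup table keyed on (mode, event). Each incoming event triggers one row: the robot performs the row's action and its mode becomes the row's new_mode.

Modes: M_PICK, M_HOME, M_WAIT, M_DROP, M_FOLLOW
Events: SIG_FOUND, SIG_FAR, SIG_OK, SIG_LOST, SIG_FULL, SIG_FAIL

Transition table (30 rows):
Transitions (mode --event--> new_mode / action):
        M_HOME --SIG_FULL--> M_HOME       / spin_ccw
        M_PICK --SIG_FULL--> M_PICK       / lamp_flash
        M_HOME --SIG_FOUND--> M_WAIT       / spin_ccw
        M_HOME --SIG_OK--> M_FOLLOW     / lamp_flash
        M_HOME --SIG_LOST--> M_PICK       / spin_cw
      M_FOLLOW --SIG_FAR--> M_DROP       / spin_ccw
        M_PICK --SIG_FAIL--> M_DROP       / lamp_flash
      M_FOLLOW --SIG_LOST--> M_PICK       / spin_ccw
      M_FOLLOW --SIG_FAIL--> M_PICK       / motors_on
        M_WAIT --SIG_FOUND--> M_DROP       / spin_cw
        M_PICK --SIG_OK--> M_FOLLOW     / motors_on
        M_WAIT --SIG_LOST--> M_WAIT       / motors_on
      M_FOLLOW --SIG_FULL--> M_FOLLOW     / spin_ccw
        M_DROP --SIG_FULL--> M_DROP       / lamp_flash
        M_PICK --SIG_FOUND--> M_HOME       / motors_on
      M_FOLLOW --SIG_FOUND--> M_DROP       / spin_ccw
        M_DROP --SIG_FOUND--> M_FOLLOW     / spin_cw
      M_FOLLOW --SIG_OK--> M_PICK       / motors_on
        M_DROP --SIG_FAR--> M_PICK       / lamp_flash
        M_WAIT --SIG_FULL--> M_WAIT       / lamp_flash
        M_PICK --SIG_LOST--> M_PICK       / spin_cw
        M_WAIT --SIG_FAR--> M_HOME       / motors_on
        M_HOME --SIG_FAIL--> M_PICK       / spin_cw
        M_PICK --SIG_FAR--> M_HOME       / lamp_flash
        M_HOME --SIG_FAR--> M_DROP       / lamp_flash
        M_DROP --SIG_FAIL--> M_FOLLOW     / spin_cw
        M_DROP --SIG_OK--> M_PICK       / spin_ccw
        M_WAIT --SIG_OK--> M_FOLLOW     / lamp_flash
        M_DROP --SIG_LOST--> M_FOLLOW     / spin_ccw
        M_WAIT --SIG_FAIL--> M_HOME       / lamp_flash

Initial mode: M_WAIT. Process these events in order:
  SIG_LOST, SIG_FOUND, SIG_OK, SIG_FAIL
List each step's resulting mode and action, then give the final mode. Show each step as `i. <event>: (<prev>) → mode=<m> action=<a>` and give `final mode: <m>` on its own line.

final mode: M_DROP

1. SIG_LOST: (M_WAIT) → mode=M_WAIT action=motors_on
2. SIG_FOUND: (M_WAIT) → mode=M_DROP action=spin_cw
3. SIG_OK: (M_DROP) → mode=M_PICK action=spin_ccw
4. SIG_FAIL: (M_PICK) → mode=M_DROP action=lamp_flash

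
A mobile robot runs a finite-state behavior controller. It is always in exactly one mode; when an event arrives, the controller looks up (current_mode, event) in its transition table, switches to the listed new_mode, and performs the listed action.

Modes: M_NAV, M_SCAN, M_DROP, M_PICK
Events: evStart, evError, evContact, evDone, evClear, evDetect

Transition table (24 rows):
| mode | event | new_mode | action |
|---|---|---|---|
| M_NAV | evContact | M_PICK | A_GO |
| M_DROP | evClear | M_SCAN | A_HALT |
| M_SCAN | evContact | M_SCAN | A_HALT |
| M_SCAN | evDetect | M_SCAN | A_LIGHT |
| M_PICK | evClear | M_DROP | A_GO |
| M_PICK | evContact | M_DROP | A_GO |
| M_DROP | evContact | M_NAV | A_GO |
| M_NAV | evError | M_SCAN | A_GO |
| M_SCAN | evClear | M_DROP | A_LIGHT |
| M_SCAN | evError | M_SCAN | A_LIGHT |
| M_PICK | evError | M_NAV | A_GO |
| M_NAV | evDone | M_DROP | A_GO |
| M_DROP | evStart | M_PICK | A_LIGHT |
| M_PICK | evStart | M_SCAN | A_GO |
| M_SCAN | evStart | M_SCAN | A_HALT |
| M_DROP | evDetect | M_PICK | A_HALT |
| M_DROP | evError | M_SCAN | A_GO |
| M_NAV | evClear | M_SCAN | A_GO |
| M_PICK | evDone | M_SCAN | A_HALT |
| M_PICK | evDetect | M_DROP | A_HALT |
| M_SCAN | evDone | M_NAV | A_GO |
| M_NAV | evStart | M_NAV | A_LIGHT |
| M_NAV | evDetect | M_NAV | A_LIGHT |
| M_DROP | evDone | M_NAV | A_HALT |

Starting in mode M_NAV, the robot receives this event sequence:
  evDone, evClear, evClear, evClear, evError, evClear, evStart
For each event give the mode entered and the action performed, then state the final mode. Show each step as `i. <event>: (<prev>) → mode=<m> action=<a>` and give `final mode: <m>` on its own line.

final mode: M_PICK

1. evDone: (M_NAV) → mode=M_DROP action=A_GO
2. evClear: (M_DROP) → mode=M_SCAN action=A_HALT
3. evClear: (M_SCAN) → mode=M_DROP action=A_LIGHT
4. evClear: (M_DROP) → mode=M_SCAN action=A_HALT
5. evError: (M_SCAN) → mode=M_SCAN action=A_LIGHT
6. evClear: (M_SCAN) → mode=M_DROP action=A_LIGHT
7. evStart: (M_DROP) → mode=M_PICK action=A_LIGHT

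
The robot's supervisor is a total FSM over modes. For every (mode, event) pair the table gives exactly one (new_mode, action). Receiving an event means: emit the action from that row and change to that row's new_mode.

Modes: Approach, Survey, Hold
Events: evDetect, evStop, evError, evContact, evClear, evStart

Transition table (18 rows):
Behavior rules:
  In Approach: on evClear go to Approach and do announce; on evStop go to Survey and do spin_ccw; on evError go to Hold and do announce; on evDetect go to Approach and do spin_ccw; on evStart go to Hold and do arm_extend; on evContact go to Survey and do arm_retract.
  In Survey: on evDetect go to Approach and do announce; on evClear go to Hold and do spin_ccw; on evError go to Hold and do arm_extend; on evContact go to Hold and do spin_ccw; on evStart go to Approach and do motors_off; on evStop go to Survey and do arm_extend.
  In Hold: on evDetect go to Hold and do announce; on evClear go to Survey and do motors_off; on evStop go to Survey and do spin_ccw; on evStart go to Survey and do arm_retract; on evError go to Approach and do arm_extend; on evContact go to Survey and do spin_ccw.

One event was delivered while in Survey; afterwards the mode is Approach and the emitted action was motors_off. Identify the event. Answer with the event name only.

try evDetect: (Survey, evDetect) → (Approach, announce)
try evStop: (Survey, evStop) → (Survey, arm_extend)
try evError: (Survey, evError) → (Hold, arm_extend)
try evContact: (Survey, evContact) → (Hold, spin_ccw)
try evClear: (Survey, evClear) → (Hold, spin_ccw)
try evStart: (Survey, evStart) → (Approach, motors_off)  ← matches

evStart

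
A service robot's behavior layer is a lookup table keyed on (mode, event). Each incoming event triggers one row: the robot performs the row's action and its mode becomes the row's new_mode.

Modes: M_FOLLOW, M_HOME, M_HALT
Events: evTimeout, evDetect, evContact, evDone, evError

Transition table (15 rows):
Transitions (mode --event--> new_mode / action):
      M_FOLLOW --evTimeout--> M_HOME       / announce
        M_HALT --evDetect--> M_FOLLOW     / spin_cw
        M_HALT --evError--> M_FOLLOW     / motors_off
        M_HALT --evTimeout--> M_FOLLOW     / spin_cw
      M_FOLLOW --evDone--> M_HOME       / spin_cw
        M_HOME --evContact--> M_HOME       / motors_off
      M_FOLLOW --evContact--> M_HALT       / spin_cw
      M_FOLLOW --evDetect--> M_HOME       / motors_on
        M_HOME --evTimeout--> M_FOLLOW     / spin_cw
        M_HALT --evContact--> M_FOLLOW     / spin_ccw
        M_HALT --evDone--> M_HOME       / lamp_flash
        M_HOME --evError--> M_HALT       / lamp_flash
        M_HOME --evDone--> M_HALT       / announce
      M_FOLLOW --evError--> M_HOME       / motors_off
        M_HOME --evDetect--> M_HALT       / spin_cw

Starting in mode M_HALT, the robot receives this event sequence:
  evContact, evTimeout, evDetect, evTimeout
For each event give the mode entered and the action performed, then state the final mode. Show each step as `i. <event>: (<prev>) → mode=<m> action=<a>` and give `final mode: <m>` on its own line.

final mode: M_FOLLOW

1. evContact: (M_HALT) → mode=M_FOLLOW action=spin_ccw
2. evTimeout: (M_FOLLOW) → mode=M_HOME action=announce
3. evDetect: (M_HOME) → mode=M_HALT action=spin_cw
4. evTimeout: (M_HALT) → mode=M_FOLLOW action=spin_cw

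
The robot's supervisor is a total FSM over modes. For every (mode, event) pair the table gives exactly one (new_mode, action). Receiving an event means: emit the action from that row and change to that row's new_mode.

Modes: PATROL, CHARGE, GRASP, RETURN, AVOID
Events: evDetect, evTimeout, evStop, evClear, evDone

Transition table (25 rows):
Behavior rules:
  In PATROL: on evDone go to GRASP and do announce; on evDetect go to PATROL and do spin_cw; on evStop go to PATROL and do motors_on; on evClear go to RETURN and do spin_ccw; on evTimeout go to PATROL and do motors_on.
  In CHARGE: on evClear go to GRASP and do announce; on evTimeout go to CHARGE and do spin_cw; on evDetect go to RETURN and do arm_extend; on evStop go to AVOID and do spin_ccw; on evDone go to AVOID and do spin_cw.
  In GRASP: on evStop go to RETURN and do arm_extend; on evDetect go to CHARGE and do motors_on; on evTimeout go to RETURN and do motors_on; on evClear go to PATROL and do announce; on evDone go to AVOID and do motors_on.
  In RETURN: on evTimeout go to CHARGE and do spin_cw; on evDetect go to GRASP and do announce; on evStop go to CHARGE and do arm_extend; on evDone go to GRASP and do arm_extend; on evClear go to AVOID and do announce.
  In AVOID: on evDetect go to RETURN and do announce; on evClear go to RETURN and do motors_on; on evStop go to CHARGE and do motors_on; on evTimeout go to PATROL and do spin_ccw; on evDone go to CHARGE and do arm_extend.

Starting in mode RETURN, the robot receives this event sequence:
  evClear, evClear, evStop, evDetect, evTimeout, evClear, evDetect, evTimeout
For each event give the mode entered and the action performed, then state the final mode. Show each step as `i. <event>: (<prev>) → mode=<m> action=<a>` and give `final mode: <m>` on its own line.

1. evClear: (RETURN) → mode=AVOID action=announce
2. evClear: (AVOID) → mode=RETURN action=motors_on
3. evStop: (RETURN) → mode=CHARGE action=arm_extend
4. evDetect: (CHARGE) → mode=RETURN action=arm_extend
5. evTimeout: (RETURN) → mode=CHARGE action=spin_cw
6. evClear: (CHARGE) → mode=GRASP action=announce
7. evDetect: (GRASP) → mode=CHARGE action=motors_on
8. evTimeout: (CHARGE) → mode=CHARGE action=spin_cw

final mode: CHARGE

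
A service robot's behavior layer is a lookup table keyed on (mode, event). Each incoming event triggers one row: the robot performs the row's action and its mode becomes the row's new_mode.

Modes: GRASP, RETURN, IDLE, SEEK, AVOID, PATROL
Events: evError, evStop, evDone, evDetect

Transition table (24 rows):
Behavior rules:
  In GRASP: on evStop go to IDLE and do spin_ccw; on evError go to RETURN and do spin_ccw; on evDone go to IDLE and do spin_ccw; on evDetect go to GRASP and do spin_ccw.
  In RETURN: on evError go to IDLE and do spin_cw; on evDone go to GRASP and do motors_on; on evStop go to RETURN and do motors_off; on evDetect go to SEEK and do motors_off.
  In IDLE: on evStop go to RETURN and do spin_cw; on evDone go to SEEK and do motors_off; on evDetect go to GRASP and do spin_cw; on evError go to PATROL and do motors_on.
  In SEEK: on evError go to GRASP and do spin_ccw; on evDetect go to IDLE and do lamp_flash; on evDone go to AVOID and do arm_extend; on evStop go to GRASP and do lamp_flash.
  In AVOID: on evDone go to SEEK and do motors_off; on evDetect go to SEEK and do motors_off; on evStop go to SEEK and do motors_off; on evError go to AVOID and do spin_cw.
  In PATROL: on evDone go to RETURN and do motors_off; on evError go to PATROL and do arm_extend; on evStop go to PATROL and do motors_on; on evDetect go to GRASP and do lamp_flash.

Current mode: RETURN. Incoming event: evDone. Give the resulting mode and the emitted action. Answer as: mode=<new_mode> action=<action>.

current mode = RETURN; filter table to that mode:
  (RETURN, evError) → (IDLE, spin_cw)
  (RETURN, evDone) → (GRASP, motors_on)  ← event matches
  (RETURN, evStop) → (RETURN, motors_off)
  (RETURN, evDetect) → (SEEK, motors_off)
event = evDone selects (GRASP, motors_on)

mode=GRASP action=motors_on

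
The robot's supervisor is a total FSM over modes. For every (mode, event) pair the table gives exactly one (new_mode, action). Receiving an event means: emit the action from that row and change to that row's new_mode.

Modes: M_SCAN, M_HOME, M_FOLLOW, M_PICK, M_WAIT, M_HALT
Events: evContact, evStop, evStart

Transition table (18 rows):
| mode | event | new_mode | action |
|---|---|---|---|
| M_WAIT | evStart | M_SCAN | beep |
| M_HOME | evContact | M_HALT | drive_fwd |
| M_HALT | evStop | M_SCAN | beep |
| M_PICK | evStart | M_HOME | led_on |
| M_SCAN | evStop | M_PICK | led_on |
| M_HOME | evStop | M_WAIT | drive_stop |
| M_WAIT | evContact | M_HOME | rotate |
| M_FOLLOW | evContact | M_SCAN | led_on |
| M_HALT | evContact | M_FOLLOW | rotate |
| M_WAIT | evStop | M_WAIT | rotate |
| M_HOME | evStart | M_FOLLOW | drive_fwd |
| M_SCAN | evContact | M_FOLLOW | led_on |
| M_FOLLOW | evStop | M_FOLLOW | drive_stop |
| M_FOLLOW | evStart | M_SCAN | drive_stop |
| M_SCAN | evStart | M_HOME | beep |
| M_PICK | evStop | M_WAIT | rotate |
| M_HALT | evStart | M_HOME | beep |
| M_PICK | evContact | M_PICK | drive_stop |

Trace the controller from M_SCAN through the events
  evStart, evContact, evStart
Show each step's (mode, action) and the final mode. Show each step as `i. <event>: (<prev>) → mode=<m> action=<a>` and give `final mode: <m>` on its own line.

1. evStart: (M_SCAN) → mode=M_HOME action=beep
2. evContact: (M_HOME) → mode=M_HALT action=drive_fwd
3. evStart: (M_HALT) → mode=M_HOME action=beep

final mode: M_HOME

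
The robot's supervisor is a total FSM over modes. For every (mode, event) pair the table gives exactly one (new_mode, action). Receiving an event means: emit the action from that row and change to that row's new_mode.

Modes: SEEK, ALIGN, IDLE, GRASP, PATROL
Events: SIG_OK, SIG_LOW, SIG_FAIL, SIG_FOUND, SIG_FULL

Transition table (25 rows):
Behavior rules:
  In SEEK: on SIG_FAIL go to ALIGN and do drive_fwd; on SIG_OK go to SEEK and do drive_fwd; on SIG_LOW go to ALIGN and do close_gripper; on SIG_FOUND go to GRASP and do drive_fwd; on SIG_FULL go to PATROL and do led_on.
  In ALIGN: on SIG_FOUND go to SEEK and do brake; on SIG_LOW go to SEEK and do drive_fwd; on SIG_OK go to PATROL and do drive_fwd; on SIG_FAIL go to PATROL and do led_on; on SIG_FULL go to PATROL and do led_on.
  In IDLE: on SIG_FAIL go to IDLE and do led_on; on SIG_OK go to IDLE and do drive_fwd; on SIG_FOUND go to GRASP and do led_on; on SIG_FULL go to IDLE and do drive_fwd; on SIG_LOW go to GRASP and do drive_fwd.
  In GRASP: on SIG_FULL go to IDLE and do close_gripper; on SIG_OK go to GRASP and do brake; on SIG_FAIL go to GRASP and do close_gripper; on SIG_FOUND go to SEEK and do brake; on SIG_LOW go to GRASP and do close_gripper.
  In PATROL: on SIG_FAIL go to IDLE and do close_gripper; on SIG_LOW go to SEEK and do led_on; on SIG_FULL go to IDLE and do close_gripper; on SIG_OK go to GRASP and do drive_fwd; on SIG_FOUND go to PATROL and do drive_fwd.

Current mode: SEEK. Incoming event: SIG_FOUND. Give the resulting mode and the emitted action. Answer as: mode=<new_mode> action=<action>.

mode=GRASP action=drive_fwd

current mode = SEEK; filter table to that mode:
  (SEEK, SIG_FAIL) → (ALIGN, drive_fwd)
  (SEEK, SIG_OK) → (SEEK, drive_fwd)
  (SEEK, SIG_LOW) → (ALIGN, close_gripper)
  (SEEK, SIG_FOUND) → (GRASP, drive_fwd)  ← event matches
  (SEEK, SIG_FULL) → (PATROL, led_on)
event = SIG_FOUND selects (GRASP, drive_fwd)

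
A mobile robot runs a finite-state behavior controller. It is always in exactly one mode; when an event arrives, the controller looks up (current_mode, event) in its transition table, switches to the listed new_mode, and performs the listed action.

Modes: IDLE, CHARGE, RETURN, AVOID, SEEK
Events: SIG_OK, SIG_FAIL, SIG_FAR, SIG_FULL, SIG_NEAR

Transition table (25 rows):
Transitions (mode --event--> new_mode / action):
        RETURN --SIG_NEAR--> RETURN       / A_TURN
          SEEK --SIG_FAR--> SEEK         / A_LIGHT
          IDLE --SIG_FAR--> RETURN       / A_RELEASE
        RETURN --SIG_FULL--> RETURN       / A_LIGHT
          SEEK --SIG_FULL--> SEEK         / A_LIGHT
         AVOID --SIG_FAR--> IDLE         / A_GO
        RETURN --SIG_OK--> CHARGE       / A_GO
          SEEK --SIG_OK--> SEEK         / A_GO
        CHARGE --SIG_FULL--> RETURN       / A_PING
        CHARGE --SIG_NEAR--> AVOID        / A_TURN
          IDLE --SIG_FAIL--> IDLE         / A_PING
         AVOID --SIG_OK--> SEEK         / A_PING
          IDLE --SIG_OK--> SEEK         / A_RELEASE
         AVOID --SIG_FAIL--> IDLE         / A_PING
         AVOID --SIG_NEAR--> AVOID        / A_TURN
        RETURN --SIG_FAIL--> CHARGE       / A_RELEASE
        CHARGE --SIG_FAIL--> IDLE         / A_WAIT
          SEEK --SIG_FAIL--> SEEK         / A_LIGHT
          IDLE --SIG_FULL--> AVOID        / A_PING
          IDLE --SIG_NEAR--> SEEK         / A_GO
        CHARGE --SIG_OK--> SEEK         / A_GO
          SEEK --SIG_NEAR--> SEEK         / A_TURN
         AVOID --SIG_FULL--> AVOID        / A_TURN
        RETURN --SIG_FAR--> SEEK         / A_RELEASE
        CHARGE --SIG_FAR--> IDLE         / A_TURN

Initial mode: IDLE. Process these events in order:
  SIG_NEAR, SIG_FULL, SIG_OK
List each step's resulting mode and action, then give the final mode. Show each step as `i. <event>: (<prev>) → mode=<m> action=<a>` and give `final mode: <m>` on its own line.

1. SIG_NEAR: (IDLE) → mode=SEEK action=A_GO
2. SIG_FULL: (SEEK) → mode=SEEK action=A_LIGHT
3. SIG_OK: (SEEK) → mode=SEEK action=A_GO

final mode: SEEK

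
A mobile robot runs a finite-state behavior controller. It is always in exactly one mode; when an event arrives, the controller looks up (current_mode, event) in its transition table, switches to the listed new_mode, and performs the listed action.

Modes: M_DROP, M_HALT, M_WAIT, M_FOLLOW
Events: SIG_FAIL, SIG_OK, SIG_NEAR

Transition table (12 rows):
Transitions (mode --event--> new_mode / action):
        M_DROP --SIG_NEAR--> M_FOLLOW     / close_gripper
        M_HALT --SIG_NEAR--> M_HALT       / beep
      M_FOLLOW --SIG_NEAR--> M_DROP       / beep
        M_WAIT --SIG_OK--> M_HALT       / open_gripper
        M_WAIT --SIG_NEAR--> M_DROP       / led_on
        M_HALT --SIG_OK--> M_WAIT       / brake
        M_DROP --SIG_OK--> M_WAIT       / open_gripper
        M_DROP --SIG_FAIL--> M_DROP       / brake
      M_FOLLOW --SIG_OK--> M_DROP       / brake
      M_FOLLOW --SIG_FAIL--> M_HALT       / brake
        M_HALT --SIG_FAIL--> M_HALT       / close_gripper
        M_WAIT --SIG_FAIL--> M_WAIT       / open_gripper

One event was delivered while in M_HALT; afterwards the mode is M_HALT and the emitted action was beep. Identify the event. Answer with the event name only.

try SIG_FAIL: (M_HALT, SIG_FAIL) → (M_HALT, close_gripper)
try SIG_OK: (M_HALT, SIG_OK) → (M_WAIT, brake)
try SIG_NEAR: (M_HALT, SIG_NEAR) → (M_HALT, beep)  ← matches

SIG_NEAR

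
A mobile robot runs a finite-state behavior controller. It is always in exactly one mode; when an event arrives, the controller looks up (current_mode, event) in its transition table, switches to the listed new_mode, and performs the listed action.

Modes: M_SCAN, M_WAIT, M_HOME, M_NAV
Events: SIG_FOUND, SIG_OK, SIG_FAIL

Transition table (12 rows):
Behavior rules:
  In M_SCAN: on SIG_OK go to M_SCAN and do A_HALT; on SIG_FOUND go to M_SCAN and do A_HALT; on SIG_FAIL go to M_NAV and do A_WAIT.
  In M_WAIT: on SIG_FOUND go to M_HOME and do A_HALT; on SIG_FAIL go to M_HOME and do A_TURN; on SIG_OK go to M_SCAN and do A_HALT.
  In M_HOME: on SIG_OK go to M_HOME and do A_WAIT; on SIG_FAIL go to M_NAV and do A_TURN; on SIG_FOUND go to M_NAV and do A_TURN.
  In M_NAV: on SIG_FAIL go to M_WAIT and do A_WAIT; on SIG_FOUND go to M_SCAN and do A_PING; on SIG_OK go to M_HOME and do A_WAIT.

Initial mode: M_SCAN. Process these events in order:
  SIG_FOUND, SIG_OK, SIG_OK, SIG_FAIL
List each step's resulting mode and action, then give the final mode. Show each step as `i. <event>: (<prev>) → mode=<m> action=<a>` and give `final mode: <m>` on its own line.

final mode: M_NAV

1. SIG_FOUND: (M_SCAN) → mode=M_SCAN action=A_HALT
2. SIG_OK: (M_SCAN) → mode=M_SCAN action=A_HALT
3. SIG_OK: (M_SCAN) → mode=M_SCAN action=A_HALT
4. SIG_FAIL: (M_SCAN) → mode=M_NAV action=A_WAIT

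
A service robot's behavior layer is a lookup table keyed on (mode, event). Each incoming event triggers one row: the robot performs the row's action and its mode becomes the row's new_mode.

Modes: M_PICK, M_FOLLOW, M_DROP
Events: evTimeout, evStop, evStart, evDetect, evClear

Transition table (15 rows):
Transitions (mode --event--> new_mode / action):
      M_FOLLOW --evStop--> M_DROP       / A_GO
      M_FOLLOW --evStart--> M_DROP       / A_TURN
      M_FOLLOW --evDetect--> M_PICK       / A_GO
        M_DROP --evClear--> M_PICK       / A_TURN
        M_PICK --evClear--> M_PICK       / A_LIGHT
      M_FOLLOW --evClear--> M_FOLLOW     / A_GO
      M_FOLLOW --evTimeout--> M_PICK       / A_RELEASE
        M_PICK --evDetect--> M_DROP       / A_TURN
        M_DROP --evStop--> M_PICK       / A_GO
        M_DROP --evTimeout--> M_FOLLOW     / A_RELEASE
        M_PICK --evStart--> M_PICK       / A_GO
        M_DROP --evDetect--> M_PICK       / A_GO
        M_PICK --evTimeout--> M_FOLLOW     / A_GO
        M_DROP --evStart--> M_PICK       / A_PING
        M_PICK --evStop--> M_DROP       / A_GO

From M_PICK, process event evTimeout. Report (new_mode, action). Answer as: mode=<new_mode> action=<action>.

current mode = M_PICK; filter table to that mode:
  (M_PICK, evClear) → (M_PICK, A_LIGHT)
  (M_PICK, evDetect) → (M_DROP, A_TURN)
  (M_PICK, evStart) → (M_PICK, A_GO)
  (M_PICK, evTimeout) → (M_FOLLOW, A_GO)  ← event matches
  (M_PICK, evStop) → (M_DROP, A_GO)
event = evTimeout selects (M_FOLLOW, A_GO)

mode=M_FOLLOW action=A_GO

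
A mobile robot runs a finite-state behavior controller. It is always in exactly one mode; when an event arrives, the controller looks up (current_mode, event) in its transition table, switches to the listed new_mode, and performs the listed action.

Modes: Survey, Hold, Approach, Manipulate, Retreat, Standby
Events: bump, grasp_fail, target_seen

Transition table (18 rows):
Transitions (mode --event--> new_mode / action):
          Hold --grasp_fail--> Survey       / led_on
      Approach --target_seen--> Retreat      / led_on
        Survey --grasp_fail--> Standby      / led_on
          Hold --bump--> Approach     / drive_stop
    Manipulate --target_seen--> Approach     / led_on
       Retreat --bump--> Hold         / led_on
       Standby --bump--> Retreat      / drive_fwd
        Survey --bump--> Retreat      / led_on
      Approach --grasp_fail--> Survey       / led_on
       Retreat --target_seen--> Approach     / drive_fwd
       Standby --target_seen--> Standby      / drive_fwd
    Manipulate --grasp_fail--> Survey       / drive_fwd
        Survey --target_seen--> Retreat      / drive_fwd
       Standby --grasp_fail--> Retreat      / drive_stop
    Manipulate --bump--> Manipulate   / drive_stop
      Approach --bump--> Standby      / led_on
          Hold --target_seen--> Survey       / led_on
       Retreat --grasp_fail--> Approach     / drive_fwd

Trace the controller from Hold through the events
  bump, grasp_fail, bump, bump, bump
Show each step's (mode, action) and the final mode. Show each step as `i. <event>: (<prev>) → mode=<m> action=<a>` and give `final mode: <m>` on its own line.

final mode: Approach

1. bump: (Hold) → mode=Approach action=drive_stop
2. grasp_fail: (Approach) → mode=Survey action=led_on
3. bump: (Survey) → mode=Retreat action=led_on
4. bump: (Retreat) → mode=Hold action=led_on
5. bump: (Hold) → mode=Approach action=drive_stop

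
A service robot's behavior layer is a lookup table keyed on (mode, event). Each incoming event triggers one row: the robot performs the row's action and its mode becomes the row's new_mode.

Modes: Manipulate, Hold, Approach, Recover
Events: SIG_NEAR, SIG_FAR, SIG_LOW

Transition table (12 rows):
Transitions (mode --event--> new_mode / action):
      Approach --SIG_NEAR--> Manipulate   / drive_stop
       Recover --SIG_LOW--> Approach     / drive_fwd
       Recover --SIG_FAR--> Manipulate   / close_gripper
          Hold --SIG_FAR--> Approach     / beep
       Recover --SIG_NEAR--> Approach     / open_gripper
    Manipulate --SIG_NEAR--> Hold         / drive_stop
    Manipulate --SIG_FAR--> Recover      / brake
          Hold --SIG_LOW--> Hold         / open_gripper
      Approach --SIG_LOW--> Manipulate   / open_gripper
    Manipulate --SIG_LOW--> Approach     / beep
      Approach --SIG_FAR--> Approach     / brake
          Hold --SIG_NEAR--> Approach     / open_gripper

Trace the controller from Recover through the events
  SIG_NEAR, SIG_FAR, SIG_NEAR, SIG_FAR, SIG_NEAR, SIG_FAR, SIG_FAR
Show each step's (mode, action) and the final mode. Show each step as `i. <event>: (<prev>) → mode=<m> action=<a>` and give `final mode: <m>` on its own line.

final mode: Approach

1. SIG_NEAR: (Recover) → mode=Approach action=open_gripper
2. SIG_FAR: (Approach) → mode=Approach action=brake
3. SIG_NEAR: (Approach) → mode=Manipulate action=drive_stop
4. SIG_FAR: (Manipulate) → mode=Recover action=brake
5. SIG_NEAR: (Recover) → mode=Approach action=open_gripper
6. SIG_FAR: (Approach) → mode=Approach action=brake
7. SIG_FAR: (Approach) → mode=Approach action=brake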